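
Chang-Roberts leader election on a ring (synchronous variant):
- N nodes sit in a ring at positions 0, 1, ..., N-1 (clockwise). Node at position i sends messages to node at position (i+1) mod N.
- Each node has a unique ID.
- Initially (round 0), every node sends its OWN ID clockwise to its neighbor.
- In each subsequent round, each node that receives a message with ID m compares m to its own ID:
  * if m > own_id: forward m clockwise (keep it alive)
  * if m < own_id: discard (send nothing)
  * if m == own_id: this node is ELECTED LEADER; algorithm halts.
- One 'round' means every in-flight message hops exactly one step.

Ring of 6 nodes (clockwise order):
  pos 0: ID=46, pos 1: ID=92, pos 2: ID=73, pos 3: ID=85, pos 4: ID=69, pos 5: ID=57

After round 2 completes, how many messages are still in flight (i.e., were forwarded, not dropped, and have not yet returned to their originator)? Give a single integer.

Round 1: pos1(id92) recv 46: drop; pos2(id73) recv 92: fwd; pos3(id85) recv 73: drop; pos4(id69) recv 85: fwd; pos5(id57) recv 69: fwd; pos0(id46) recv 57: fwd
Round 2: pos3(id85) recv 92: fwd; pos5(id57) recv 85: fwd; pos0(id46) recv 69: fwd; pos1(id92) recv 57: drop
After round 2: 3 messages still in flight

Answer: 3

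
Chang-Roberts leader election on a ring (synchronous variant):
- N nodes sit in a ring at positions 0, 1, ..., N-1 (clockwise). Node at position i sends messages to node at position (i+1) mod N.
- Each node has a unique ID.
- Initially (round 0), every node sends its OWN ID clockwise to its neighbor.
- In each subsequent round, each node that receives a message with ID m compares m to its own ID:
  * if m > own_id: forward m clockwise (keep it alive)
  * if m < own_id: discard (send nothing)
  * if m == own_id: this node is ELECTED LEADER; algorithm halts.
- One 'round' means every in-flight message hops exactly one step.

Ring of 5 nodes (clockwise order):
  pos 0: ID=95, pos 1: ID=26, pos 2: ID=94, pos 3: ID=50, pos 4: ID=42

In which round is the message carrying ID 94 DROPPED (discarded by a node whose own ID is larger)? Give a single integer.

Round 1: pos1(id26) recv 95: fwd; pos2(id94) recv 26: drop; pos3(id50) recv 94: fwd; pos4(id42) recv 50: fwd; pos0(id95) recv 42: drop
Round 2: pos2(id94) recv 95: fwd; pos4(id42) recv 94: fwd; pos0(id95) recv 50: drop
Round 3: pos3(id50) recv 95: fwd; pos0(id95) recv 94: drop
Round 4: pos4(id42) recv 95: fwd
Round 5: pos0(id95) recv 95: ELECTED
Message ID 94 originates at pos 2; dropped at pos 0 in round 3

Answer: 3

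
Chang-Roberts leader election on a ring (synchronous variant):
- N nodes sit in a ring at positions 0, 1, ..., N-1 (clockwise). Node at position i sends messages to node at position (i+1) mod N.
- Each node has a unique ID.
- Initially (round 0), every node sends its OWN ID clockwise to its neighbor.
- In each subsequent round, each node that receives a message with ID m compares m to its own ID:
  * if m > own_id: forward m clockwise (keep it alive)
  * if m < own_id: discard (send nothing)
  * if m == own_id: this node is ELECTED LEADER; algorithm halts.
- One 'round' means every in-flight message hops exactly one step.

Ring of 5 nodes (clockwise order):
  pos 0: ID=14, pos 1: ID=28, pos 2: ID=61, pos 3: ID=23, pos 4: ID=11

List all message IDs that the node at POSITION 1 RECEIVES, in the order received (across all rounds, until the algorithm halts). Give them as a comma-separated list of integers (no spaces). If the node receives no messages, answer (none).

Answer: 14,23,61

Derivation:
Round 1: pos1(id28) recv 14: drop; pos2(id61) recv 28: drop; pos3(id23) recv 61: fwd; pos4(id11) recv 23: fwd; pos0(id14) recv 11: drop
Round 2: pos4(id11) recv 61: fwd; pos0(id14) recv 23: fwd
Round 3: pos0(id14) recv 61: fwd; pos1(id28) recv 23: drop
Round 4: pos1(id28) recv 61: fwd
Round 5: pos2(id61) recv 61: ELECTED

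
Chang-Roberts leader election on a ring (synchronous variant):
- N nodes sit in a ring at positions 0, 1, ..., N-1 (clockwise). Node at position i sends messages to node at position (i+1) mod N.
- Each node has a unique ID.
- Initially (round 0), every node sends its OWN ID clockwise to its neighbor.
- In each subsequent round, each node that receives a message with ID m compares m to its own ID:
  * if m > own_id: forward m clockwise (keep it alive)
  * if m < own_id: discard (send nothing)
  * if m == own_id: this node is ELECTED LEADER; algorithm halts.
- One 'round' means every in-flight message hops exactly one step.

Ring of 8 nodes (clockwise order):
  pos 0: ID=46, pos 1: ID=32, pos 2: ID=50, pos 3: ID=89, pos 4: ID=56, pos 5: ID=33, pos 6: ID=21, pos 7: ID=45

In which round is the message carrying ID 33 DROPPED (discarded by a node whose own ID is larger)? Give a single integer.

Round 1: pos1(id32) recv 46: fwd; pos2(id50) recv 32: drop; pos3(id89) recv 50: drop; pos4(id56) recv 89: fwd; pos5(id33) recv 56: fwd; pos6(id21) recv 33: fwd; pos7(id45) recv 21: drop; pos0(id46) recv 45: drop
Round 2: pos2(id50) recv 46: drop; pos5(id33) recv 89: fwd; pos6(id21) recv 56: fwd; pos7(id45) recv 33: drop
Round 3: pos6(id21) recv 89: fwd; pos7(id45) recv 56: fwd
Round 4: pos7(id45) recv 89: fwd; pos0(id46) recv 56: fwd
Round 5: pos0(id46) recv 89: fwd; pos1(id32) recv 56: fwd
Round 6: pos1(id32) recv 89: fwd; pos2(id50) recv 56: fwd
Round 7: pos2(id50) recv 89: fwd; pos3(id89) recv 56: drop
Round 8: pos3(id89) recv 89: ELECTED
Message ID 33 originates at pos 5; dropped at pos 7 in round 2

Answer: 2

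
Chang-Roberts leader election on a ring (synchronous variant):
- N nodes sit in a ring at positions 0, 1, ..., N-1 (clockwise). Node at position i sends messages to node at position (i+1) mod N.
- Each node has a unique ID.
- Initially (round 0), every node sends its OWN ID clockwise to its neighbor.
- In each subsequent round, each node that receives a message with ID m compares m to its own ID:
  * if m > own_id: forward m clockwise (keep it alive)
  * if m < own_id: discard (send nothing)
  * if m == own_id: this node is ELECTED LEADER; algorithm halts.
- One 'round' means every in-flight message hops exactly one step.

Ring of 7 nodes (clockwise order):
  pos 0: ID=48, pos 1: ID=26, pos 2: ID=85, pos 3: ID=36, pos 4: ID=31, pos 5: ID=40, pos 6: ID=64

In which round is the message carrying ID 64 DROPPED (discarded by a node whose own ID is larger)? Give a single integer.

Answer: 3

Derivation:
Round 1: pos1(id26) recv 48: fwd; pos2(id85) recv 26: drop; pos3(id36) recv 85: fwd; pos4(id31) recv 36: fwd; pos5(id40) recv 31: drop; pos6(id64) recv 40: drop; pos0(id48) recv 64: fwd
Round 2: pos2(id85) recv 48: drop; pos4(id31) recv 85: fwd; pos5(id40) recv 36: drop; pos1(id26) recv 64: fwd
Round 3: pos5(id40) recv 85: fwd; pos2(id85) recv 64: drop
Round 4: pos6(id64) recv 85: fwd
Round 5: pos0(id48) recv 85: fwd
Round 6: pos1(id26) recv 85: fwd
Round 7: pos2(id85) recv 85: ELECTED
Message ID 64 originates at pos 6; dropped at pos 2 in round 3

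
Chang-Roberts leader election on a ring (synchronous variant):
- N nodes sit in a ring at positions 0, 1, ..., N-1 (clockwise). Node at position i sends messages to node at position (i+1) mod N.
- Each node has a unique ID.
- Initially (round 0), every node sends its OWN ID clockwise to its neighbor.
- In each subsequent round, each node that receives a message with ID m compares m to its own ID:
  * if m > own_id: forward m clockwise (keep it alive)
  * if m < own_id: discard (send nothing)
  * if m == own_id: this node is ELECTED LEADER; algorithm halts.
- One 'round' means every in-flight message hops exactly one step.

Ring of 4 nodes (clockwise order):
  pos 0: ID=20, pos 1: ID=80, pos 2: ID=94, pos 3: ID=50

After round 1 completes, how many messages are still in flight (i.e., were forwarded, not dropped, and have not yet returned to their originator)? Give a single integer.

Round 1: pos1(id80) recv 20: drop; pos2(id94) recv 80: drop; pos3(id50) recv 94: fwd; pos0(id20) recv 50: fwd
After round 1: 2 messages still in flight

Answer: 2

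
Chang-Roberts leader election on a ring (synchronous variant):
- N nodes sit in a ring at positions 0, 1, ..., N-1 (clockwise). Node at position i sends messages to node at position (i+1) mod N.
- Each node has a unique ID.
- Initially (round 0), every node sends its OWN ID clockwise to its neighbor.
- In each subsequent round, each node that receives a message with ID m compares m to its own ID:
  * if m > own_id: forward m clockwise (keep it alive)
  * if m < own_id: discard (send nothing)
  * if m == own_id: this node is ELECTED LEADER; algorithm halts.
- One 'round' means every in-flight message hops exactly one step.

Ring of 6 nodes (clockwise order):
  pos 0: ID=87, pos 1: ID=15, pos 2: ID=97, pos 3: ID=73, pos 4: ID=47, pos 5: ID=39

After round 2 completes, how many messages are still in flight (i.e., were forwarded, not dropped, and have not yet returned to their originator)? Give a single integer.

Answer: 2

Derivation:
Round 1: pos1(id15) recv 87: fwd; pos2(id97) recv 15: drop; pos3(id73) recv 97: fwd; pos4(id47) recv 73: fwd; pos5(id39) recv 47: fwd; pos0(id87) recv 39: drop
Round 2: pos2(id97) recv 87: drop; pos4(id47) recv 97: fwd; pos5(id39) recv 73: fwd; pos0(id87) recv 47: drop
After round 2: 2 messages still in flight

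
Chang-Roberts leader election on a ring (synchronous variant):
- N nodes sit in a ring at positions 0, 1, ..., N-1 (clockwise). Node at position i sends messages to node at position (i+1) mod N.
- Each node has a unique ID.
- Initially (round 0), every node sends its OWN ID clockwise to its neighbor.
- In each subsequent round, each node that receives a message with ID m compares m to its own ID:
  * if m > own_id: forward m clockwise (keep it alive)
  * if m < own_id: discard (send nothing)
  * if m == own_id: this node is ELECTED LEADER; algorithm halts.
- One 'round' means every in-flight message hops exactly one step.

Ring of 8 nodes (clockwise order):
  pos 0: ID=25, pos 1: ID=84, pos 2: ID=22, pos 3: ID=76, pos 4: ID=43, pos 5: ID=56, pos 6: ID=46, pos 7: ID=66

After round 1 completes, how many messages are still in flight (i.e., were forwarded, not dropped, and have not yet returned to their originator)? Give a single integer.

Round 1: pos1(id84) recv 25: drop; pos2(id22) recv 84: fwd; pos3(id76) recv 22: drop; pos4(id43) recv 76: fwd; pos5(id56) recv 43: drop; pos6(id46) recv 56: fwd; pos7(id66) recv 46: drop; pos0(id25) recv 66: fwd
After round 1: 4 messages still in flight

Answer: 4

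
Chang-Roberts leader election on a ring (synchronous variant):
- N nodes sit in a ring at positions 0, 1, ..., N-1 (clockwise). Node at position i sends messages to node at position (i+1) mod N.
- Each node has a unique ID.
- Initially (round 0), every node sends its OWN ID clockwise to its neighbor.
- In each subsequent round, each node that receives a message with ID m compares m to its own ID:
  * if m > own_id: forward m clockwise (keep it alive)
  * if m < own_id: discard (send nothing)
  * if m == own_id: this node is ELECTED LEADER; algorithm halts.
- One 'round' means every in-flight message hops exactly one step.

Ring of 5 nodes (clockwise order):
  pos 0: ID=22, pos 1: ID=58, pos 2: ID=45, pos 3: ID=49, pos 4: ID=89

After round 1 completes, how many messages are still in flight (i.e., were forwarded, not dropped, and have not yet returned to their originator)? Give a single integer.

Answer: 2

Derivation:
Round 1: pos1(id58) recv 22: drop; pos2(id45) recv 58: fwd; pos3(id49) recv 45: drop; pos4(id89) recv 49: drop; pos0(id22) recv 89: fwd
After round 1: 2 messages still in flight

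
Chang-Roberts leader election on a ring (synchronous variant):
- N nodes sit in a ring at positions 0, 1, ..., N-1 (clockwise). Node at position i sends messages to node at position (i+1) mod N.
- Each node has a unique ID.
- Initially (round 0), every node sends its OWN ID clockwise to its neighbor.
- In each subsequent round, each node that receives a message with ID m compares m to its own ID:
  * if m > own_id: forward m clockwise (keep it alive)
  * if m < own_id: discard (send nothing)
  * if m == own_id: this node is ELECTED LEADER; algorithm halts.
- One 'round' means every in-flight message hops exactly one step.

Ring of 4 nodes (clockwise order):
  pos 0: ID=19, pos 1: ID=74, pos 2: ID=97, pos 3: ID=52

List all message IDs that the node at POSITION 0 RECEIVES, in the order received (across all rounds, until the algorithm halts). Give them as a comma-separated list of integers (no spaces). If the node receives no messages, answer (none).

Answer: 52,97

Derivation:
Round 1: pos1(id74) recv 19: drop; pos2(id97) recv 74: drop; pos3(id52) recv 97: fwd; pos0(id19) recv 52: fwd
Round 2: pos0(id19) recv 97: fwd; pos1(id74) recv 52: drop
Round 3: pos1(id74) recv 97: fwd
Round 4: pos2(id97) recv 97: ELECTED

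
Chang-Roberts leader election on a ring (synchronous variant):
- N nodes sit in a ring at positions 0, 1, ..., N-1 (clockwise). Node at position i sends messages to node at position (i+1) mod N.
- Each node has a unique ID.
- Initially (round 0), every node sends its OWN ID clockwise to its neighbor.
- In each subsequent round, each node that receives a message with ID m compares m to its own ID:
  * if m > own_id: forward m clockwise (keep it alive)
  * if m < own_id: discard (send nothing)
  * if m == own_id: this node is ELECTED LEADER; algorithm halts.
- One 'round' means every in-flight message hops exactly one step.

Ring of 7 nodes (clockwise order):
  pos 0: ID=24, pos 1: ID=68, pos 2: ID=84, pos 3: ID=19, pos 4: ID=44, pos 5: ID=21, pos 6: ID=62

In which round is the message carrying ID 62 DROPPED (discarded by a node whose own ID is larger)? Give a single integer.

Round 1: pos1(id68) recv 24: drop; pos2(id84) recv 68: drop; pos3(id19) recv 84: fwd; pos4(id44) recv 19: drop; pos5(id21) recv 44: fwd; pos6(id62) recv 21: drop; pos0(id24) recv 62: fwd
Round 2: pos4(id44) recv 84: fwd; pos6(id62) recv 44: drop; pos1(id68) recv 62: drop
Round 3: pos5(id21) recv 84: fwd
Round 4: pos6(id62) recv 84: fwd
Round 5: pos0(id24) recv 84: fwd
Round 6: pos1(id68) recv 84: fwd
Round 7: pos2(id84) recv 84: ELECTED
Message ID 62 originates at pos 6; dropped at pos 1 in round 2

Answer: 2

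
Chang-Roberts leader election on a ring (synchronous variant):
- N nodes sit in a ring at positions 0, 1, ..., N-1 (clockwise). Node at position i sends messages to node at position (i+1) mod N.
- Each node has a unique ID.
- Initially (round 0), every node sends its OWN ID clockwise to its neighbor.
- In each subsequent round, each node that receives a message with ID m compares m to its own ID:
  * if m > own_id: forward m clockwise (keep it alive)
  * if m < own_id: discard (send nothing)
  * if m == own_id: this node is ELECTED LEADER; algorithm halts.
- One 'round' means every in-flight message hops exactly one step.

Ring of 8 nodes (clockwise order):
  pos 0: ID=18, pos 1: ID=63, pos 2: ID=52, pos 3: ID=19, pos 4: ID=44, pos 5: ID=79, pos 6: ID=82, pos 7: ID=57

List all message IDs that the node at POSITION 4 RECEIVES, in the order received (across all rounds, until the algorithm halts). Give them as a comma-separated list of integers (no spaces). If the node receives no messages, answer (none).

Answer: 19,52,63,82

Derivation:
Round 1: pos1(id63) recv 18: drop; pos2(id52) recv 63: fwd; pos3(id19) recv 52: fwd; pos4(id44) recv 19: drop; pos5(id79) recv 44: drop; pos6(id82) recv 79: drop; pos7(id57) recv 82: fwd; pos0(id18) recv 57: fwd
Round 2: pos3(id19) recv 63: fwd; pos4(id44) recv 52: fwd; pos0(id18) recv 82: fwd; pos1(id63) recv 57: drop
Round 3: pos4(id44) recv 63: fwd; pos5(id79) recv 52: drop; pos1(id63) recv 82: fwd
Round 4: pos5(id79) recv 63: drop; pos2(id52) recv 82: fwd
Round 5: pos3(id19) recv 82: fwd
Round 6: pos4(id44) recv 82: fwd
Round 7: pos5(id79) recv 82: fwd
Round 8: pos6(id82) recv 82: ELECTED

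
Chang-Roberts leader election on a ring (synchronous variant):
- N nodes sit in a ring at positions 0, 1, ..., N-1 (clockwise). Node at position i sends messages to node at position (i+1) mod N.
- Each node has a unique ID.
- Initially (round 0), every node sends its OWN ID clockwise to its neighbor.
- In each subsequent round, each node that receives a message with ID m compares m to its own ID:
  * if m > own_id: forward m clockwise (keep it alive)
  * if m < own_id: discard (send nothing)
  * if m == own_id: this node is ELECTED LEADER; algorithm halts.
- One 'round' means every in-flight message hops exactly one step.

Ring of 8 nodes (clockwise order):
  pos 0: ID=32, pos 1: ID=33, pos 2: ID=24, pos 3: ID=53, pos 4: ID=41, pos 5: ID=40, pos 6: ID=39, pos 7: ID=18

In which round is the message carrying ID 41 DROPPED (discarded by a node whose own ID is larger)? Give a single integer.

Answer: 7

Derivation:
Round 1: pos1(id33) recv 32: drop; pos2(id24) recv 33: fwd; pos3(id53) recv 24: drop; pos4(id41) recv 53: fwd; pos5(id40) recv 41: fwd; pos6(id39) recv 40: fwd; pos7(id18) recv 39: fwd; pos0(id32) recv 18: drop
Round 2: pos3(id53) recv 33: drop; pos5(id40) recv 53: fwd; pos6(id39) recv 41: fwd; pos7(id18) recv 40: fwd; pos0(id32) recv 39: fwd
Round 3: pos6(id39) recv 53: fwd; pos7(id18) recv 41: fwd; pos0(id32) recv 40: fwd; pos1(id33) recv 39: fwd
Round 4: pos7(id18) recv 53: fwd; pos0(id32) recv 41: fwd; pos1(id33) recv 40: fwd; pos2(id24) recv 39: fwd
Round 5: pos0(id32) recv 53: fwd; pos1(id33) recv 41: fwd; pos2(id24) recv 40: fwd; pos3(id53) recv 39: drop
Round 6: pos1(id33) recv 53: fwd; pos2(id24) recv 41: fwd; pos3(id53) recv 40: drop
Round 7: pos2(id24) recv 53: fwd; pos3(id53) recv 41: drop
Round 8: pos3(id53) recv 53: ELECTED
Message ID 41 originates at pos 4; dropped at pos 3 in round 7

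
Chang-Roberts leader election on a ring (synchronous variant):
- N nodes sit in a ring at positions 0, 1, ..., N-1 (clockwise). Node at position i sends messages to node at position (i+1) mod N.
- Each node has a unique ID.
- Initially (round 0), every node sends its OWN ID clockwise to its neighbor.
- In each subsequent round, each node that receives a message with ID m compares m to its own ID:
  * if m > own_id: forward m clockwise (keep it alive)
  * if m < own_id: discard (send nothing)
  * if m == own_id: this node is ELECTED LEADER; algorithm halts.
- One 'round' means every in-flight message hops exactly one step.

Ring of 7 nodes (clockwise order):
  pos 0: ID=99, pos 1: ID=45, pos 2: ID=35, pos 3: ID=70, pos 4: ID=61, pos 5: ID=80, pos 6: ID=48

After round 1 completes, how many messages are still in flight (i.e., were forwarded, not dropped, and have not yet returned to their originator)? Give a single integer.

Round 1: pos1(id45) recv 99: fwd; pos2(id35) recv 45: fwd; pos3(id70) recv 35: drop; pos4(id61) recv 70: fwd; pos5(id80) recv 61: drop; pos6(id48) recv 80: fwd; pos0(id99) recv 48: drop
After round 1: 4 messages still in flight

Answer: 4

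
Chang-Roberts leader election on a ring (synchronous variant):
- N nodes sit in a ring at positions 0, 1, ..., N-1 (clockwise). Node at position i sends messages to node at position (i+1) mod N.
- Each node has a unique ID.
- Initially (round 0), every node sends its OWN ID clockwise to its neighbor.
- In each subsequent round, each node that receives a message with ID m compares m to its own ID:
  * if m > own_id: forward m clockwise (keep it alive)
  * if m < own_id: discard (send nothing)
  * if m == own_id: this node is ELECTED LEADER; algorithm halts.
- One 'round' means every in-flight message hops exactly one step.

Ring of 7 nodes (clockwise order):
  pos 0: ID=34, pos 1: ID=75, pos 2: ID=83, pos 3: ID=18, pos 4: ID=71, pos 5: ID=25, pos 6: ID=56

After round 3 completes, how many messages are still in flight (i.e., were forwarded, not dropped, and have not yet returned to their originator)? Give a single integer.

Round 1: pos1(id75) recv 34: drop; pos2(id83) recv 75: drop; pos3(id18) recv 83: fwd; pos4(id71) recv 18: drop; pos5(id25) recv 71: fwd; pos6(id56) recv 25: drop; pos0(id34) recv 56: fwd
Round 2: pos4(id71) recv 83: fwd; pos6(id56) recv 71: fwd; pos1(id75) recv 56: drop
Round 3: pos5(id25) recv 83: fwd; pos0(id34) recv 71: fwd
After round 3: 2 messages still in flight

Answer: 2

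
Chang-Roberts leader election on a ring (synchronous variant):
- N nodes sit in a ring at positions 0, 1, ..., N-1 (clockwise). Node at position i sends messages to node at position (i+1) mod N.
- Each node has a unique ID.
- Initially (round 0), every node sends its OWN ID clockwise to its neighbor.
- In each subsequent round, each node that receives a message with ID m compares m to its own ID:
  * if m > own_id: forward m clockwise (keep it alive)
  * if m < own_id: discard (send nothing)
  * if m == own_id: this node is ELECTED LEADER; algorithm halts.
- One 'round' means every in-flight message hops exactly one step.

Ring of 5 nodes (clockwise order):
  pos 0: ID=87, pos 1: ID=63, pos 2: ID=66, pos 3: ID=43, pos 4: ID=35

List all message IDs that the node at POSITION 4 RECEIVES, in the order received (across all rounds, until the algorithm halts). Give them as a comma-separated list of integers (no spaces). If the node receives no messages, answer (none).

Round 1: pos1(id63) recv 87: fwd; pos2(id66) recv 63: drop; pos3(id43) recv 66: fwd; pos4(id35) recv 43: fwd; pos0(id87) recv 35: drop
Round 2: pos2(id66) recv 87: fwd; pos4(id35) recv 66: fwd; pos0(id87) recv 43: drop
Round 3: pos3(id43) recv 87: fwd; pos0(id87) recv 66: drop
Round 4: pos4(id35) recv 87: fwd
Round 5: pos0(id87) recv 87: ELECTED

Answer: 43,66,87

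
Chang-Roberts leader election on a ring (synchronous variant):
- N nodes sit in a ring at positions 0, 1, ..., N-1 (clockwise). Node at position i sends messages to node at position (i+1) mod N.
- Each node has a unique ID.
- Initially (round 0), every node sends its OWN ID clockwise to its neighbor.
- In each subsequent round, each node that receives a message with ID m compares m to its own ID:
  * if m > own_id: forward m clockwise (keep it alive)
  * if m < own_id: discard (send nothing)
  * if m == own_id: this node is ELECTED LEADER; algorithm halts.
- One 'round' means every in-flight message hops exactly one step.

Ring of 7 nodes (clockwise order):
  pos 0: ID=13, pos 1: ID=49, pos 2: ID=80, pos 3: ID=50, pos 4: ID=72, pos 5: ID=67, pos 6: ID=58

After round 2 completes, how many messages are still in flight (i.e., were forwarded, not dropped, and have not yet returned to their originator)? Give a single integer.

Answer: 4

Derivation:
Round 1: pos1(id49) recv 13: drop; pos2(id80) recv 49: drop; pos3(id50) recv 80: fwd; pos4(id72) recv 50: drop; pos5(id67) recv 72: fwd; pos6(id58) recv 67: fwd; pos0(id13) recv 58: fwd
Round 2: pos4(id72) recv 80: fwd; pos6(id58) recv 72: fwd; pos0(id13) recv 67: fwd; pos1(id49) recv 58: fwd
After round 2: 4 messages still in flight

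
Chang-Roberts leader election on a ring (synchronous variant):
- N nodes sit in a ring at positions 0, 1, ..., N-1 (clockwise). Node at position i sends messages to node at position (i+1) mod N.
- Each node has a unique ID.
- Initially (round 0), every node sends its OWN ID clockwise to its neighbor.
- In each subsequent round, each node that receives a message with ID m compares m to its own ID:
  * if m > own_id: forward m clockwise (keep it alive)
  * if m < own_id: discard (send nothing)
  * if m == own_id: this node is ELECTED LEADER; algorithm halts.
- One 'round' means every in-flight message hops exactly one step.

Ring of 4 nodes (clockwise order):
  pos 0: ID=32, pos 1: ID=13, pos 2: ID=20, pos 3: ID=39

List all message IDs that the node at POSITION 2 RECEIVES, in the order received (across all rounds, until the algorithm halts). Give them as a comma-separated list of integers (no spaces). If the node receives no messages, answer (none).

Answer: 13,32,39

Derivation:
Round 1: pos1(id13) recv 32: fwd; pos2(id20) recv 13: drop; pos3(id39) recv 20: drop; pos0(id32) recv 39: fwd
Round 2: pos2(id20) recv 32: fwd; pos1(id13) recv 39: fwd
Round 3: pos3(id39) recv 32: drop; pos2(id20) recv 39: fwd
Round 4: pos3(id39) recv 39: ELECTED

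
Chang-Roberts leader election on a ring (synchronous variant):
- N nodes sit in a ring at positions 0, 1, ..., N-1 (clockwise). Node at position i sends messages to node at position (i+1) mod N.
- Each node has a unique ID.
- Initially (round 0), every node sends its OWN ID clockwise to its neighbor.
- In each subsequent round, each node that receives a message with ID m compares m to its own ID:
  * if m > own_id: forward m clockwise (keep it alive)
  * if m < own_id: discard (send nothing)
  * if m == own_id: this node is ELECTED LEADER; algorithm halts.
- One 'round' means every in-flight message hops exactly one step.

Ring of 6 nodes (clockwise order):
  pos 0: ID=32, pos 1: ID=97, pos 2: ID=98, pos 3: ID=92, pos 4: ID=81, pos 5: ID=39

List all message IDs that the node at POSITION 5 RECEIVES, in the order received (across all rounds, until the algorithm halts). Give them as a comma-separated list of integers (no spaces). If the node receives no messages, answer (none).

Round 1: pos1(id97) recv 32: drop; pos2(id98) recv 97: drop; pos3(id92) recv 98: fwd; pos4(id81) recv 92: fwd; pos5(id39) recv 81: fwd; pos0(id32) recv 39: fwd
Round 2: pos4(id81) recv 98: fwd; pos5(id39) recv 92: fwd; pos0(id32) recv 81: fwd; pos1(id97) recv 39: drop
Round 3: pos5(id39) recv 98: fwd; pos0(id32) recv 92: fwd; pos1(id97) recv 81: drop
Round 4: pos0(id32) recv 98: fwd; pos1(id97) recv 92: drop
Round 5: pos1(id97) recv 98: fwd
Round 6: pos2(id98) recv 98: ELECTED

Answer: 81,92,98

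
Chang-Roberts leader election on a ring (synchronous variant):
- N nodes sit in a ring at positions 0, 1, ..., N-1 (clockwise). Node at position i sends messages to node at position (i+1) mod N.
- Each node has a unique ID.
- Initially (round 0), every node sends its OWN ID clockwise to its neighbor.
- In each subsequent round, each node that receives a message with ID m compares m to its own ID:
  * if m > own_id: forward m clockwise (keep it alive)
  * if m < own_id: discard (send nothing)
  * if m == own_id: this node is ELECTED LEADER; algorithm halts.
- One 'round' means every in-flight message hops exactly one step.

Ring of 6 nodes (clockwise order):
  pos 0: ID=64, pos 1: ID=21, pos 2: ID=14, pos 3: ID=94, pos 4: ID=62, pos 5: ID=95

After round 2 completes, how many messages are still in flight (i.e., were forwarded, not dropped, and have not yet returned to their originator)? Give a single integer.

Answer: 2

Derivation:
Round 1: pos1(id21) recv 64: fwd; pos2(id14) recv 21: fwd; pos3(id94) recv 14: drop; pos4(id62) recv 94: fwd; pos5(id95) recv 62: drop; pos0(id64) recv 95: fwd
Round 2: pos2(id14) recv 64: fwd; pos3(id94) recv 21: drop; pos5(id95) recv 94: drop; pos1(id21) recv 95: fwd
After round 2: 2 messages still in flight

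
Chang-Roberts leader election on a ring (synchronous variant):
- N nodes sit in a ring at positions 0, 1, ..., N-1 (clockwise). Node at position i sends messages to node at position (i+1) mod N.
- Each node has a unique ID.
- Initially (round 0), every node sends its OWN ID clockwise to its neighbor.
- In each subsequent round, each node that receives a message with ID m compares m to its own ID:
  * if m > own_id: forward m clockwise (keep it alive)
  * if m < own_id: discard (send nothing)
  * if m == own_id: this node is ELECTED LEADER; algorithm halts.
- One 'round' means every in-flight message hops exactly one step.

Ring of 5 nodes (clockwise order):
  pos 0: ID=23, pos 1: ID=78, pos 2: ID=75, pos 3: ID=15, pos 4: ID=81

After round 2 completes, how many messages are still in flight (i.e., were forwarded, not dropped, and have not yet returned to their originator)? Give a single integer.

Answer: 2

Derivation:
Round 1: pos1(id78) recv 23: drop; pos2(id75) recv 78: fwd; pos3(id15) recv 75: fwd; pos4(id81) recv 15: drop; pos0(id23) recv 81: fwd
Round 2: pos3(id15) recv 78: fwd; pos4(id81) recv 75: drop; pos1(id78) recv 81: fwd
After round 2: 2 messages still in flight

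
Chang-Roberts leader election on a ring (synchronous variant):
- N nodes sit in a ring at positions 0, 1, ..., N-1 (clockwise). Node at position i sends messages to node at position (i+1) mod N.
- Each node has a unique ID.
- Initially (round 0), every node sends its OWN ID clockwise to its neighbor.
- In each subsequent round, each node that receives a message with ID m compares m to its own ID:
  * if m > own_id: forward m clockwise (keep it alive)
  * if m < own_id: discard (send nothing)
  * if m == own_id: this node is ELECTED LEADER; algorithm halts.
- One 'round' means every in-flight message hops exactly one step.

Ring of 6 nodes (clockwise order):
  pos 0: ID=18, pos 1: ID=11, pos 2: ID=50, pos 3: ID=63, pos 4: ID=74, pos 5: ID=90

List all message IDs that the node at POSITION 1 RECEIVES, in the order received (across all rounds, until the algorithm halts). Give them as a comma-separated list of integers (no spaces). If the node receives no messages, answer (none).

Answer: 18,90

Derivation:
Round 1: pos1(id11) recv 18: fwd; pos2(id50) recv 11: drop; pos3(id63) recv 50: drop; pos4(id74) recv 63: drop; pos5(id90) recv 74: drop; pos0(id18) recv 90: fwd
Round 2: pos2(id50) recv 18: drop; pos1(id11) recv 90: fwd
Round 3: pos2(id50) recv 90: fwd
Round 4: pos3(id63) recv 90: fwd
Round 5: pos4(id74) recv 90: fwd
Round 6: pos5(id90) recv 90: ELECTED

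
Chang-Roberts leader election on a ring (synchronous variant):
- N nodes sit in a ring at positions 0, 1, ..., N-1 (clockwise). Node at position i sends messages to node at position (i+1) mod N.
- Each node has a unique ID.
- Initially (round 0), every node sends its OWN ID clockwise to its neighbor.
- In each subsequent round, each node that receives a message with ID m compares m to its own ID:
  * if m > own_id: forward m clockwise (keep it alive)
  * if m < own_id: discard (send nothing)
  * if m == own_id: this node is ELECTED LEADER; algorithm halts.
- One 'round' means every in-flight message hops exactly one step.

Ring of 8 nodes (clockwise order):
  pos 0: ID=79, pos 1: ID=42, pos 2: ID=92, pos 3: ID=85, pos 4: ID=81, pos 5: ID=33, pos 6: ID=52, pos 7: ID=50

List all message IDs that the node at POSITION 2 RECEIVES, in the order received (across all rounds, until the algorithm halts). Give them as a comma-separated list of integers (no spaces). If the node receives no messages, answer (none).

Answer: 42,79,81,85,92

Derivation:
Round 1: pos1(id42) recv 79: fwd; pos2(id92) recv 42: drop; pos3(id85) recv 92: fwd; pos4(id81) recv 85: fwd; pos5(id33) recv 81: fwd; pos6(id52) recv 33: drop; pos7(id50) recv 52: fwd; pos0(id79) recv 50: drop
Round 2: pos2(id92) recv 79: drop; pos4(id81) recv 92: fwd; pos5(id33) recv 85: fwd; pos6(id52) recv 81: fwd; pos0(id79) recv 52: drop
Round 3: pos5(id33) recv 92: fwd; pos6(id52) recv 85: fwd; pos7(id50) recv 81: fwd
Round 4: pos6(id52) recv 92: fwd; pos7(id50) recv 85: fwd; pos0(id79) recv 81: fwd
Round 5: pos7(id50) recv 92: fwd; pos0(id79) recv 85: fwd; pos1(id42) recv 81: fwd
Round 6: pos0(id79) recv 92: fwd; pos1(id42) recv 85: fwd; pos2(id92) recv 81: drop
Round 7: pos1(id42) recv 92: fwd; pos2(id92) recv 85: drop
Round 8: pos2(id92) recv 92: ELECTED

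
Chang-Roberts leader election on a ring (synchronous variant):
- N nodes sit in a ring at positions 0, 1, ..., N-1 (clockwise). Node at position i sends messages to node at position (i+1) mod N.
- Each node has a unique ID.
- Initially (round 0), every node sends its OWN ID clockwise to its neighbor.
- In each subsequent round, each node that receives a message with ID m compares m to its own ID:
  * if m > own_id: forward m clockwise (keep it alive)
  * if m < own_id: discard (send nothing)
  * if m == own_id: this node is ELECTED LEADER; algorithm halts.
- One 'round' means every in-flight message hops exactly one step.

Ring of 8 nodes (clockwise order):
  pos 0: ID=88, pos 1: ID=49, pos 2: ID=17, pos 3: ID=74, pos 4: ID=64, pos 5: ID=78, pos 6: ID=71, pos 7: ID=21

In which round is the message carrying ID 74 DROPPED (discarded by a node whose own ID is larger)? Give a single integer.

Answer: 2

Derivation:
Round 1: pos1(id49) recv 88: fwd; pos2(id17) recv 49: fwd; pos3(id74) recv 17: drop; pos4(id64) recv 74: fwd; pos5(id78) recv 64: drop; pos6(id71) recv 78: fwd; pos7(id21) recv 71: fwd; pos0(id88) recv 21: drop
Round 2: pos2(id17) recv 88: fwd; pos3(id74) recv 49: drop; pos5(id78) recv 74: drop; pos7(id21) recv 78: fwd; pos0(id88) recv 71: drop
Round 3: pos3(id74) recv 88: fwd; pos0(id88) recv 78: drop
Round 4: pos4(id64) recv 88: fwd
Round 5: pos5(id78) recv 88: fwd
Round 6: pos6(id71) recv 88: fwd
Round 7: pos7(id21) recv 88: fwd
Round 8: pos0(id88) recv 88: ELECTED
Message ID 74 originates at pos 3; dropped at pos 5 in round 2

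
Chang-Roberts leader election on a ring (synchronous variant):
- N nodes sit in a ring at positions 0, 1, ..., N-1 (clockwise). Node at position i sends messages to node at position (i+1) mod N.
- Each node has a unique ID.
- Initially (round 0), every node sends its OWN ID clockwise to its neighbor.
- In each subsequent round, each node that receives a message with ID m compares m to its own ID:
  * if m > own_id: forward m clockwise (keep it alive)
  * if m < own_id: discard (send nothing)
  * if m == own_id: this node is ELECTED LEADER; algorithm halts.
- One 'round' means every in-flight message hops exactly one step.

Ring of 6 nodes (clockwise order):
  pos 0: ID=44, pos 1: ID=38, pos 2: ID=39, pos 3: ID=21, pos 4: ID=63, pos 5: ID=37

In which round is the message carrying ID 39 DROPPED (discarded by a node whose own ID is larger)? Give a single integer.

Answer: 2

Derivation:
Round 1: pos1(id38) recv 44: fwd; pos2(id39) recv 38: drop; pos3(id21) recv 39: fwd; pos4(id63) recv 21: drop; pos5(id37) recv 63: fwd; pos0(id44) recv 37: drop
Round 2: pos2(id39) recv 44: fwd; pos4(id63) recv 39: drop; pos0(id44) recv 63: fwd
Round 3: pos3(id21) recv 44: fwd; pos1(id38) recv 63: fwd
Round 4: pos4(id63) recv 44: drop; pos2(id39) recv 63: fwd
Round 5: pos3(id21) recv 63: fwd
Round 6: pos4(id63) recv 63: ELECTED
Message ID 39 originates at pos 2; dropped at pos 4 in round 2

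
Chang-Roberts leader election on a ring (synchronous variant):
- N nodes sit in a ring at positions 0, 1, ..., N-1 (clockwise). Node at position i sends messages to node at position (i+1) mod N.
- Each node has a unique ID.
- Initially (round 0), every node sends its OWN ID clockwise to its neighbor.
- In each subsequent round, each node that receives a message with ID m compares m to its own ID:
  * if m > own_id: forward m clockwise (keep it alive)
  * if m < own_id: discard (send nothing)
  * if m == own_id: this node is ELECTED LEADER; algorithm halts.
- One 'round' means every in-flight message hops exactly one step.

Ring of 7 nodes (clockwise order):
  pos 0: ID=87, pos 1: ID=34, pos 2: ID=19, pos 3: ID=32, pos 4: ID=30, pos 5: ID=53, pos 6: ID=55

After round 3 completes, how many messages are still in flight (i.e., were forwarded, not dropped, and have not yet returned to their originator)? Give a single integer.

Round 1: pos1(id34) recv 87: fwd; pos2(id19) recv 34: fwd; pos3(id32) recv 19: drop; pos4(id30) recv 32: fwd; pos5(id53) recv 30: drop; pos6(id55) recv 53: drop; pos0(id87) recv 55: drop
Round 2: pos2(id19) recv 87: fwd; pos3(id32) recv 34: fwd; pos5(id53) recv 32: drop
Round 3: pos3(id32) recv 87: fwd; pos4(id30) recv 34: fwd
After round 3: 2 messages still in flight

Answer: 2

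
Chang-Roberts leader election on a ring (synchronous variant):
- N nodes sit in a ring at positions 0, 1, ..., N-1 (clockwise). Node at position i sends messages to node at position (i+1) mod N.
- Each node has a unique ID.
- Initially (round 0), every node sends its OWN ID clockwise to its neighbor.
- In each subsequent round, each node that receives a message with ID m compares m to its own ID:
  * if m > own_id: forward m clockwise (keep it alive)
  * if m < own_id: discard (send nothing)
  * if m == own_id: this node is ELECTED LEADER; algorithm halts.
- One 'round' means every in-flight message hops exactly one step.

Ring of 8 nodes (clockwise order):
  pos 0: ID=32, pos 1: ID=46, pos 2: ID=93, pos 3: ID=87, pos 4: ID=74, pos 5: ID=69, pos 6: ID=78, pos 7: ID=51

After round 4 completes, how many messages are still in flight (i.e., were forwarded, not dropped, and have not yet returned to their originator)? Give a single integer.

Answer: 2

Derivation:
Round 1: pos1(id46) recv 32: drop; pos2(id93) recv 46: drop; pos3(id87) recv 93: fwd; pos4(id74) recv 87: fwd; pos5(id69) recv 74: fwd; pos6(id78) recv 69: drop; pos7(id51) recv 78: fwd; pos0(id32) recv 51: fwd
Round 2: pos4(id74) recv 93: fwd; pos5(id69) recv 87: fwd; pos6(id78) recv 74: drop; pos0(id32) recv 78: fwd; pos1(id46) recv 51: fwd
Round 3: pos5(id69) recv 93: fwd; pos6(id78) recv 87: fwd; pos1(id46) recv 78: fwd; pos2(id93) recv 51: drop
Round 4: pos6(id78) recv 93: fwd; pos7(id51) recv 87: fwd; pos2(id93) recv 78: drop
After round 4: 2 messages still in flight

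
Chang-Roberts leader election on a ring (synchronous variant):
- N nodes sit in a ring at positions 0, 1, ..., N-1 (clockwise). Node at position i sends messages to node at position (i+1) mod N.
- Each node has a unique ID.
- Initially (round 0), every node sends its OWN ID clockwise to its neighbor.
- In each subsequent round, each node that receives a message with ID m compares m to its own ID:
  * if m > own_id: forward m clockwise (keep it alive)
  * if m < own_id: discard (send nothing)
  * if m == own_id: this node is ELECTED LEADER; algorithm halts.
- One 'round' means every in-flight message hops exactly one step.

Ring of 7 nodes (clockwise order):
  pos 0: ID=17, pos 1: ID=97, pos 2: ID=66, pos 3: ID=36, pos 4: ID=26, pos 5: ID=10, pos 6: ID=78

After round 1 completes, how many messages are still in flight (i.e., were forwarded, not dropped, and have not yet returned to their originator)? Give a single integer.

Round 1: pos1(id97) recv 17: drop; pos2(id66) recv 97: fwd; pos3(id36) recv 66: fwd; pos4(id26) recv 36: fwd; pos5(id10) recv 26: fwd; pos6(id78) recv 10: drop; pos0(id17) recv 78: fwd
After round 1: 5 messages still in flight

Answer: 5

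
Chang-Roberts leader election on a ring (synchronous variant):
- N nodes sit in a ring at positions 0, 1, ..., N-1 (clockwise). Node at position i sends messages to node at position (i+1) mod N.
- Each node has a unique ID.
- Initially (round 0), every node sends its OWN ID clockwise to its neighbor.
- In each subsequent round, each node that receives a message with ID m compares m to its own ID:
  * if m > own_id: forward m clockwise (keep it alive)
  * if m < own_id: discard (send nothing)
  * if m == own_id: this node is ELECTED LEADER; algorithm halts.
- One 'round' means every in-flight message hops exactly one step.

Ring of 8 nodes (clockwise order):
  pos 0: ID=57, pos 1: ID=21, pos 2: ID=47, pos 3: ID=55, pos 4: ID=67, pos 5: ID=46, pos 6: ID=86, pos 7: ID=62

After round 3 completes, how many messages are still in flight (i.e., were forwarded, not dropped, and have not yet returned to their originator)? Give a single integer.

Round 1: pos1(id21) recv 57: fwd; pos2(id47) recv 21: drop; pos3(id55) recv 47: drop; pos4(id67) recv 55: drop; pos5(id46) recv 67: fwd; pos6(id86) recv 46: drop; pos7(id62) recv 86: fwd; pos0(id57) recv 62: fwd
Round 2: pos2(id47) recv 57: fwd; pos6(id86) recv 67: drop; pos0(id57) recv 86: fwd; pos1(id21) recv 62: fwd
Round 3: pos3(id55) recv 57: fwd; pos1(id21) recv 86: fwd; pos2(id47) recv 62: fwd
After round 3: 3 messages still in flight

Answer: 3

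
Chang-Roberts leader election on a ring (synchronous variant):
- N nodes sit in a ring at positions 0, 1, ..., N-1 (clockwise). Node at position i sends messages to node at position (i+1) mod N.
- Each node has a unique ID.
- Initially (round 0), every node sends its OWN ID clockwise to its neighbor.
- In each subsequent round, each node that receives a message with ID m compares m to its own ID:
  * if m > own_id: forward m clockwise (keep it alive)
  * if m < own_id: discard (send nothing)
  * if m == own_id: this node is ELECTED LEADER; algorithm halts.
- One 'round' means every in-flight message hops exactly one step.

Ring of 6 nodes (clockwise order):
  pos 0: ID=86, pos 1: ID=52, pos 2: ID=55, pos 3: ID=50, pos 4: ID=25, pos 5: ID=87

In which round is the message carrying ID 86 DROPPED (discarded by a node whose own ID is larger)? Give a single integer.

Round 1: pos1(id52) recv 86: fwd; pos2(id55) recv 52: drop; pos3(id50) recv 55: fwd; pos4(id25) recv 50: fwd; pos5(id87) recv 25: drop; pos0(id86) recv 87: fwd
Round 2: pos2(id55) recv 86: fwd; pos4(id25) recv 55: fwd; pos5(id87) recv 50: drop; pos1(id52) recv 87: fwd
Round 3: pos3(id50) recv 86: fwd; pos5(id87) recv 55: drop; pos2(id55) recv 87: fwd
Round 4: pos4(id25) recv 86: fwd; pos3(id50) recv 87: fwd
Round 5: pos5(id87) recv 86: drop; pos4(id25) recv 87: fwd
Round 6: pos5(id87) recv 87: ELECTED
Message ID 86 originates at pos 0; dropped at pos 5 in round 5

Answer: 5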